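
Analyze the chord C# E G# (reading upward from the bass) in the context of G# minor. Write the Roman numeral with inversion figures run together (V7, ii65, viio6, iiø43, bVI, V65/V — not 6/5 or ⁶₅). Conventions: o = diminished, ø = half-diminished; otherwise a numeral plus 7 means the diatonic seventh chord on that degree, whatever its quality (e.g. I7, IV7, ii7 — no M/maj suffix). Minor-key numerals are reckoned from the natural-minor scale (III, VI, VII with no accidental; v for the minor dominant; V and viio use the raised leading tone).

The pitches C#-E-G# form a minor triad rooted on C#.
In G# minor, C# is the subdominant; the diatonic minor triad there is iv.

iv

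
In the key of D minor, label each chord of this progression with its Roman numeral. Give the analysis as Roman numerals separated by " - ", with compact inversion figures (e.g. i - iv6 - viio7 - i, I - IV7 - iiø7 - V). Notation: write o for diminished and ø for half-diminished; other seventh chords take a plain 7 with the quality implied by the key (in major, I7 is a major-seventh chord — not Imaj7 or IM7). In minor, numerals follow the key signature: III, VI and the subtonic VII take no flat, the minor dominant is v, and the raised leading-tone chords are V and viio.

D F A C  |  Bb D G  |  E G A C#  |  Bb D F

i7 - iv6 - V43 - VI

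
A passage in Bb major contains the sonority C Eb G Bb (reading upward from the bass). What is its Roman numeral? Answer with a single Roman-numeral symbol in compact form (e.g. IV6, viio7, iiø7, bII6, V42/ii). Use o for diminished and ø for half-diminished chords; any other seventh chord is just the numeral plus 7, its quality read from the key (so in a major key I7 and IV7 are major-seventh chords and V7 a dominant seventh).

Stacked in thirds the chord is C-Eb-G-Bb: a minor seventh chord on C.
C is scale degree 2 in Bb major, and a minor seventh chord on that degree is written ii7.

ii7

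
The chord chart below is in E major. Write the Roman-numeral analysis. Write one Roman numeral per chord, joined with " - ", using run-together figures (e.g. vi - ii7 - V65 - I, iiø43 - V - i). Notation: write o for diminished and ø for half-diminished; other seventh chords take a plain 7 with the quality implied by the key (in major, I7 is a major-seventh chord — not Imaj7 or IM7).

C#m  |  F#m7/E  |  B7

vi - ii42 - V7

C#m: minor triad on C# = scale degree 6 → vi.
F#m7/E: root F# is the supertonic; minor seventh chord there is ii42.
B7: dominant seventh chord on B = scale degree 5 → V7.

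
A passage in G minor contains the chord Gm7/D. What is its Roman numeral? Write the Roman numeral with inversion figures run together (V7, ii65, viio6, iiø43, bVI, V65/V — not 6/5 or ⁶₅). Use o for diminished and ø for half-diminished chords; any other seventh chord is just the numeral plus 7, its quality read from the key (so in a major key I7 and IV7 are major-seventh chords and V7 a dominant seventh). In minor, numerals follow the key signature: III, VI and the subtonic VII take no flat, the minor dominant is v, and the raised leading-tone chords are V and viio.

The pitches G-Bb-D-F form a minor seventh chord rooted on G.
G is scale degree 1 in G minor, and a minor seventh chord on that degree is written i7.
With D in the bass the chord is in second inversion, so the figured bass is 43.

i43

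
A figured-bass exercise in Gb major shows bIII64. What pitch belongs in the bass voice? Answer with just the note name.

Fb

bIII in Gb major has root Bbb; the chord is Bbb-Db-Fb.
The figure 64 means second inversion — the fifth is in the bass.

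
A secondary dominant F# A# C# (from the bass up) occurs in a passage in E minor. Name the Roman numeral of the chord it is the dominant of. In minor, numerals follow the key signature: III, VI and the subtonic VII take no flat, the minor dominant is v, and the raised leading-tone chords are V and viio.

The chord is a major triad on F#.
A dominant resolves down a perfect fifth: F# → B. In E minor, B is scale degree 5, i.e. V.

V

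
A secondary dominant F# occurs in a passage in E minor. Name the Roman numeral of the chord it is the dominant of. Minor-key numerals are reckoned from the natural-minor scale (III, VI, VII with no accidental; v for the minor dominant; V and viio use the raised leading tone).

The chord is a major triad on F#.
A dominant resolves down a perfect fifth: F# → B. In E minor, B is scale degree 5, i.e. V.

V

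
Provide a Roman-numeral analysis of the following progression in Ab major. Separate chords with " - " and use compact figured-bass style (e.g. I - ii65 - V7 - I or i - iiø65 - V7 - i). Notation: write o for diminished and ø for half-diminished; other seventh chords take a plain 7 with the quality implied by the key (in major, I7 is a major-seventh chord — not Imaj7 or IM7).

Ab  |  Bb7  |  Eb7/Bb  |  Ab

I - V7/V - V43 - I

Ab has root Ab, degree 1 in Ab major, so I.
Bb7 is the secondary dominant of V (dominant seventh chord on Bb): V7/V.
Eb7/Bb: root Eb is the dominant; dominant seventh chord there is V43.
Ab: major triad on Ab = scale degree 1 → I.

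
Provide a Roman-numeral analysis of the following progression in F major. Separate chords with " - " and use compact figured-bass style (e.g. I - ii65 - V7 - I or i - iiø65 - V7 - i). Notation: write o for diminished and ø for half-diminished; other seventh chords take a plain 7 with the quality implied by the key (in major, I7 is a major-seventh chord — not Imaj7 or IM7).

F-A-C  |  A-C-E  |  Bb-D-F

I - iii - IV

F-A-C has root F, degree 1 in F major, so I.
A-C-E has root A, degree 3 in F major, so iii.
Bb-D-F: root Bb is the subdominant; major triad there is IV.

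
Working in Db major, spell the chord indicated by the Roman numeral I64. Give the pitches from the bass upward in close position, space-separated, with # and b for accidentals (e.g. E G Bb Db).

Ab Db F

In Db major, the first degree is Db, and the diatonic chord built there is a major triad.
Stacking thirds from Db gives Db-F-Ab.
The figured bass 64 indicates second inversion, placing the fifth (Ab) in the bass: Ab-Db-F.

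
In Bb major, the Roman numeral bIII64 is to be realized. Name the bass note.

Ab

bIII in Bb major has root Db; the chord is Db-F-Ab.
The figure 64 means second inversion — the fifth is in the bass.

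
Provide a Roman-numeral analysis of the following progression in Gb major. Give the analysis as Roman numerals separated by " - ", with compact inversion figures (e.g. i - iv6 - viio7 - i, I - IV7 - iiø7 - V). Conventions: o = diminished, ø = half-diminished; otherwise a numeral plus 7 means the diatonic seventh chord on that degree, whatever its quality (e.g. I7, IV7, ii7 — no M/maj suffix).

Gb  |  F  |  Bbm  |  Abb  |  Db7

Gb: root Gb is the tonic; major triad there is I.
F: a major triad on F, the applied dominant of iii → V/iii.
Bbm: root Bb is the mediant; minor triad there is iii.
Abb is non-diatonic — a major triad on the lowered supertonic (Abb): the Neapolitan chord, bII.
Db7: root Db is the dominant; dominant seventh chord there is V7.

I - V/iii - iii - bII - V7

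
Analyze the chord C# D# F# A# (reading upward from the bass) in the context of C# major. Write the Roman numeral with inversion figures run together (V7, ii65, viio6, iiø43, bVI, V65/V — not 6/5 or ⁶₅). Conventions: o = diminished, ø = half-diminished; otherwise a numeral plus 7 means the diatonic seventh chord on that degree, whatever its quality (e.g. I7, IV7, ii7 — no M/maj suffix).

The pitches D#-F#-A#-C# form a minor seventh chord rooted on D#.
D# is scale degree 2 in C# major, and a minor seventh chord on that degree is written ii7.
With C# in the bass the chord is in third inversion, so the figured bass is 42.

ii42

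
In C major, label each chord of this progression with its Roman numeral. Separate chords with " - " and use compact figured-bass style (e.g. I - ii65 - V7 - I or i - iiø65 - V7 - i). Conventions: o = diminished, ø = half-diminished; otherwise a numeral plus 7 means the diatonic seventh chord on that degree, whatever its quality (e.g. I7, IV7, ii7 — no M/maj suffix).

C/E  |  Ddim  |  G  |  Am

I6 - iio - V - vi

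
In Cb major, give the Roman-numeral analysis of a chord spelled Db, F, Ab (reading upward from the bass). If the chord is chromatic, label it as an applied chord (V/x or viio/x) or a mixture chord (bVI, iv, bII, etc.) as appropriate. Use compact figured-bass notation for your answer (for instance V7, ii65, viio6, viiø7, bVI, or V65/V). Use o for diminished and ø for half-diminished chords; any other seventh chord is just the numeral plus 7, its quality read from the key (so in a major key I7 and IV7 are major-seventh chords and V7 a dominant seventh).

V/V

Stacked in thirds the chord is Db-F-Ab: a major triad on Db.
Db is not a diatonic chord root with this quality in Cb major, but it lies a perfect fifth above Gb (V), so the chord functions as an applied dominant of V.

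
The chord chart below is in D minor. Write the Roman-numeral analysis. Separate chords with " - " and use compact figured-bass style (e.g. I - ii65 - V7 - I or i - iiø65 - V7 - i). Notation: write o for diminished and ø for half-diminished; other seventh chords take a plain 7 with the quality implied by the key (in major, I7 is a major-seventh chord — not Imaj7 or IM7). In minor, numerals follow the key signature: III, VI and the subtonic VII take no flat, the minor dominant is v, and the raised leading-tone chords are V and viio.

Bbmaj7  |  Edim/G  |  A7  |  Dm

Bbmaj7 has root Bb, degree 6 in D minor, so VI7.
Edim/G: root E is the supertonic; diminished triad there is iio6.
A7: dominant seventh chord on A = scale degree 5 → V7.
Dm: root D is the tonic; minor triad there is i.

VI7 - iio6 - V7 - i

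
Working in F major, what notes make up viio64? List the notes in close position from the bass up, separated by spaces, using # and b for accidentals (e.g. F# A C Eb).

Bb E G

The numeral's case and figure indicate a diminished triad. In F major its root, the seventh degree, is E.
Stacking thirds from E gives E-G-Bb.
With the 64 figure the chord is in second inversion; from the bass Bb upward in close position it reads Bb-E-G.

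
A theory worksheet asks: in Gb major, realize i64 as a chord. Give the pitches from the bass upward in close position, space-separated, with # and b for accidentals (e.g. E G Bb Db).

i64 is the minor tonic, borrowed from the parallel minor. In Gb major that root is Gb.
So the chord is Gb-Bbb-Db.
With the 64 figure the chord is in second inversion; from the bass Db upward in close position it reads Db-Gb-Bbb.

Db Gb Bbb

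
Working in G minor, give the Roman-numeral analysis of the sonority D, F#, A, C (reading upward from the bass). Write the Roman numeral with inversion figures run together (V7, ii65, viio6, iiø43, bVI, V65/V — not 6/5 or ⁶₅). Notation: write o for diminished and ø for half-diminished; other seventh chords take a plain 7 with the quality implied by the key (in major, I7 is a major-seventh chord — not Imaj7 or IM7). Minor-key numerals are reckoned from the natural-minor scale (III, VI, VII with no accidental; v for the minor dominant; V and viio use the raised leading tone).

The pitches D-F#-A-C form a dominant seventh chord rooted on D.
D is scale degree 5 in G minor, and a dominant seventh chord on that degree is written V7.

V7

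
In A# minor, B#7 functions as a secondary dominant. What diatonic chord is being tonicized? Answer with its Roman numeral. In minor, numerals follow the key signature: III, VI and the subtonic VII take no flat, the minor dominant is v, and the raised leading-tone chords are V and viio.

The chord is a dominant seventh chord on B#.
A dominant resolves down a perfect fifth: B# → E#. In A# minor, E# is scale degree 5, i.e. V.

V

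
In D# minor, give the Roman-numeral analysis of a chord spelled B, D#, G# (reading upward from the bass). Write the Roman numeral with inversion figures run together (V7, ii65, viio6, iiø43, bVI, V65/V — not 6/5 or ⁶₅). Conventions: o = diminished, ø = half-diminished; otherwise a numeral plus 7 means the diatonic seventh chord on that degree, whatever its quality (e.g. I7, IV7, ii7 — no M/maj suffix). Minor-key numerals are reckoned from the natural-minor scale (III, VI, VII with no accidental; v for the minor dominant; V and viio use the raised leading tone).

iv6

Stacked in thirds the chord is G#-B-D#: a minor triad on G#.
In D# minor, G# is the subdominant; the diatonic minor triad there is iv.
With B in the bass the chord is in first inversion, so the figured bass is 6.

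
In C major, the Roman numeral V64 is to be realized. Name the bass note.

V in C major has root G; the chord is G-B-D.
The figure 64 means second inversion — the fifth is in the bass.

D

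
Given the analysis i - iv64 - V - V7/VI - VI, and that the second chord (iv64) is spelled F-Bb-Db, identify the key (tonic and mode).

F minor

iv64 is given as F-Bb-Db — a minor triad with root Bb.
If Bb is scale degree 4 and the mode makes that degree carry a minor triad, the tonic is F and the mode is minor.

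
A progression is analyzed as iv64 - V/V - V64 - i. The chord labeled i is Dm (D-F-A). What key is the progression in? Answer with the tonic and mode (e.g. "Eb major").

i is given as D-F-A — a minor triad with root D.
If D is scale degree 1 and the mode makes that degree carry a minor triad, the tonic is D and the mode is minor.

D minor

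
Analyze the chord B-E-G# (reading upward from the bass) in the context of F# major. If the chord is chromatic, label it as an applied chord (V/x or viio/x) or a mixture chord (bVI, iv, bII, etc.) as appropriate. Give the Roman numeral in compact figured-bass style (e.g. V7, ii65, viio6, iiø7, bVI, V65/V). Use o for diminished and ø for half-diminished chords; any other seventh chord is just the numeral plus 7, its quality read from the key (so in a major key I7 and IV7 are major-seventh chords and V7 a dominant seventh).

bVII64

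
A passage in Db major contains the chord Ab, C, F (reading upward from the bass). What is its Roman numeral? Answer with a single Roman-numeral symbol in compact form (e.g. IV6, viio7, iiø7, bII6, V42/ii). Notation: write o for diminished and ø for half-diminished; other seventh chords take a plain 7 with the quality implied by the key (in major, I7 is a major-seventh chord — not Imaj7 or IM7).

iii6

Stacked in thirds the chord is F-Ab-C: a minor triad on F.
F is scale degree 3 in Db major, and a minor triad on that degree is written iii.
With Ab in the bass the chord is in first inversion, so the figured bass is 6.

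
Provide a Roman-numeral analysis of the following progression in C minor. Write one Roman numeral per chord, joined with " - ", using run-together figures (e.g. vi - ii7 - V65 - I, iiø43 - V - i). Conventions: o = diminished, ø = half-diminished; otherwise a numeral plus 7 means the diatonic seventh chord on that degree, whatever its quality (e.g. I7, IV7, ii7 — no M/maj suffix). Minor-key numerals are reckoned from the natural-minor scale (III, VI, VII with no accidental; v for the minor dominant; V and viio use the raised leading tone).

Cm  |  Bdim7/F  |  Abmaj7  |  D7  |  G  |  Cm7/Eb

Cm: minor triad on C = scale degree 1 → i.
Bdim7/F: fully diminished seventh chord on B = scale degree 7 → viio43.
Abmaj7: root Ab is the submediant; major seventh chord there is VI7.
D7: chromatic; D is V of V, so V7/V.
G has root G, degree 5 in C minor, so V.
Cm7/Eb: root C is the tonic; minor seventh chord there is i65.

i - viio43 - VI7 - V7/V - V - i65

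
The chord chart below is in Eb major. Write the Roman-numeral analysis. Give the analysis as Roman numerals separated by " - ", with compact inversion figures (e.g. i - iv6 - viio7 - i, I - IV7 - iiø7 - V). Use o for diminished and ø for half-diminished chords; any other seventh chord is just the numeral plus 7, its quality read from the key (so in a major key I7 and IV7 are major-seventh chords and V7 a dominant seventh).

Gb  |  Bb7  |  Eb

Gb is non-diatonic — bIII, a mixture chord from Eb minor.
Bb7: root Bb is the dominant; dominant seventh chord there is V7.
Eb: major triad on Eb = scale degree 1 → I.

bIII - V7 - I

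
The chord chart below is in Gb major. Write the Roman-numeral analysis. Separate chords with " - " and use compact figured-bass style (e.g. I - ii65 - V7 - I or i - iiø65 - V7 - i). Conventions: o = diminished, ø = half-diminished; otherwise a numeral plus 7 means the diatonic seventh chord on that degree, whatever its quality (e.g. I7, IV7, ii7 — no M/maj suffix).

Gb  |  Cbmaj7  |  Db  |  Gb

I - IV7 - V - I

Gb: root Gb is the tonic; major triad there is I.
Cbmaj7 has root Cb, degree 4 in Gb major, so IV7.
Db: major triad on Db = scale degree 5 → V.
Gb: major triad on Gb = scale degree 1 → I.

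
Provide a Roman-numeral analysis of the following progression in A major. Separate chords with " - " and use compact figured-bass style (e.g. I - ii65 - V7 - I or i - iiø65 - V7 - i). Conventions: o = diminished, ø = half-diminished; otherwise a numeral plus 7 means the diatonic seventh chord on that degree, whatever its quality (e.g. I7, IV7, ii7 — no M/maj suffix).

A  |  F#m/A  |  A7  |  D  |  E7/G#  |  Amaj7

I - vi6 - V7/IV - IV - V65 - I7

A: major triad on A = scale degree 1 → I.
F#m/A has root F#, degree 6 in A major, so vi6.
A7: a dominant seventh chord on A, the applied dominant of IV → V7/IV.
D has root D, degree 4 in A major, so IV.
E7/G#: root E is the dominant; dominant seventh chord there is V65.
Amaj7 has root A, degree 1 in A major, so I7.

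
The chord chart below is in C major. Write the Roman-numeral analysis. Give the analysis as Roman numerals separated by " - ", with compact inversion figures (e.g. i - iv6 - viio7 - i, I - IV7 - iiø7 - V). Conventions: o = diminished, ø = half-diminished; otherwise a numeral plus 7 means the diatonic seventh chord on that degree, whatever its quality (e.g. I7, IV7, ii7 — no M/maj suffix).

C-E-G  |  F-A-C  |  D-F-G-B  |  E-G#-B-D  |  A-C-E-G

I - IV - V43 - V7/vi - vi7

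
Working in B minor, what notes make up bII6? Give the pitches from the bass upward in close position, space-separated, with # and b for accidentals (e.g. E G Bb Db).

E G C

Scale degree 2 in B minor is C#; lowering it a half step gives C. bII6 is the Neapolitan sixth — a major triad on the lowered second degree, here in its customary first inversion.
So the chord is C-E-G.
The figured bass 6 indicates first inversion, placing the third (E) in the bass: E-G-C.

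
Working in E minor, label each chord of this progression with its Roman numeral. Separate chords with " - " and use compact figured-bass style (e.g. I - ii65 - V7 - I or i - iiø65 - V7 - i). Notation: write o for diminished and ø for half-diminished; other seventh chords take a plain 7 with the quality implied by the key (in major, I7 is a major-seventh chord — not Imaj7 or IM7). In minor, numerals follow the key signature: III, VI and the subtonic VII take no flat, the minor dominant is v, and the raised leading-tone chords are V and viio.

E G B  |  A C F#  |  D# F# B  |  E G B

i - iio6 - V6 - i

E-G-B has root E, degree 1 in E minor, so i.
A-C-F#: root F# is the supertonic; diminished triad there is iio6.
D#-F#-B has root B, degree 5 in E minor, so V6.
E-G-B: root E is the tonic; minor triad there is i.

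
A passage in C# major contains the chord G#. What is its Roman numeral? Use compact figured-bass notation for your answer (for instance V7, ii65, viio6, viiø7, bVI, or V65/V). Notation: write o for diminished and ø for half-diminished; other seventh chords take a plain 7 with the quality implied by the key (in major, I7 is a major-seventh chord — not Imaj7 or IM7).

V

Stacked in thirds the chord is G#-B#-D#: a major triad on G#.
In C# major, G# is the dominant; the diatonic major triad there is V.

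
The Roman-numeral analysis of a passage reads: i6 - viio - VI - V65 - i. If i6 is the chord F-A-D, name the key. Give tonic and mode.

D minor

The anchor chord is a minor triad on D, labeled i6.
If D is scale degree 1 and the mode makes that degree carry a minor triad, the tonic is D and the mode is minor.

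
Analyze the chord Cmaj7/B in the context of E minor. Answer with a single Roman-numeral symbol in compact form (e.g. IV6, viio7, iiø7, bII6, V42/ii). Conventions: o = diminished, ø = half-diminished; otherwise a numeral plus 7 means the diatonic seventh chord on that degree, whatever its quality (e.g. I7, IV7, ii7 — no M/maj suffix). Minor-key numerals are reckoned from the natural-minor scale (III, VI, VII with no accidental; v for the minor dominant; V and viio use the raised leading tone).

VI42

The pitches C-E-G-B form a major seventh chord rooted on C.
In E minor, C is the submediant; the diatonic major seventh chord there is VI7.
With B in the bass the chord is in third inversion, so the figured bass is 42.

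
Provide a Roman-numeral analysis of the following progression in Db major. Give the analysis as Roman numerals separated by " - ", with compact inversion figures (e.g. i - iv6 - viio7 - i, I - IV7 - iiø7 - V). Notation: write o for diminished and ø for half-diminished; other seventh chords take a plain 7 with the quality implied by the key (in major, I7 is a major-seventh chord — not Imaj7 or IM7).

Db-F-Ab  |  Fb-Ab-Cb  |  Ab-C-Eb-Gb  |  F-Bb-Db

I - bIII - V7 - vi64

Db-F-Ab: major triad on Db = scale degree 1 → I.
Fb-Ab-Cb is non-diatonic — bIII, a mixture chord from Db minor.
Ab-C-Eb-Gb: dominant seventh chord on Ab = scale degree 5 → V7.
F-Bb-Db has root Bb, degree 6 in Db major, so vi64.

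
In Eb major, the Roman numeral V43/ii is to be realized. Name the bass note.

The applied chord V43/ii is rooted on C: C-E-G-Bb.
The figure 43 means second inversion — the fifth is in the bass.

G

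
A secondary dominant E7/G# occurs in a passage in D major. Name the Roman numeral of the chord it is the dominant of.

V

The chord is a dominant seventh chord on E.
A dominant resolves down a perfect fifth: E → A. In D major, A is scale degree 5, i.e. V.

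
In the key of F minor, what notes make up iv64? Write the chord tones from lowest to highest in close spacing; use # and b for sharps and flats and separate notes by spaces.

F Bb Db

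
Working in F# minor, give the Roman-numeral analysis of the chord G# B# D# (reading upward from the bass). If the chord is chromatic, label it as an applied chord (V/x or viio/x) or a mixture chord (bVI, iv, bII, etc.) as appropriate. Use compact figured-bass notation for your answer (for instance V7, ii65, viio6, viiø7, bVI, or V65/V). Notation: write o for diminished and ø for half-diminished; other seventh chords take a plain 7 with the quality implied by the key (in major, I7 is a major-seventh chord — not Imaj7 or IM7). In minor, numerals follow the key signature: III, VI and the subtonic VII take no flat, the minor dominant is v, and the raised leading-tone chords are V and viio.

V/V

Stacked in thirds the chord is G#-B#-D#: a major triad on G#.
G# is not a diatonic chord root with this quality in F# minor, but it lies a perfect fifth above C# (V), so the chord functions as an applied dominant of V.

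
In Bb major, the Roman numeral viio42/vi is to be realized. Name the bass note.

Eb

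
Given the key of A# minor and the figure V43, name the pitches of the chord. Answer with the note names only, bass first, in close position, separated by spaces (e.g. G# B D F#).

In A# minor, the dominant is E#. The dominant is major (leading tone raised), so V is a dominant seventh chord.
Stacking thirds from E# gives E#-G##-B#-D#.
With the 43 figure the chord is in second inversion; from the bass B# upward in close position it reads B#-D#-E#-G##.

B# D# E# G##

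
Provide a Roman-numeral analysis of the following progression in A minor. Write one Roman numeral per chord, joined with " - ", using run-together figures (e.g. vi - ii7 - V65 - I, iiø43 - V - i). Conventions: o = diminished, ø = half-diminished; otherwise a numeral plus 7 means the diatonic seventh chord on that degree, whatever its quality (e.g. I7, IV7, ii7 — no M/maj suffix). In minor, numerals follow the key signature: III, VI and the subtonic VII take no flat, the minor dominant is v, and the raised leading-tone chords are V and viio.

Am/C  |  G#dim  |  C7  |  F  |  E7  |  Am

Am/C has root A, degree 1 in A minor, so i6.
G#dim has root G#, degree 7 in A minor, so viio.
C7: chromatic; C is V of VI, so V7/VI.
F: root F is the submediant; major triad there is VI.
E7: dominant seventh chord on E = scale degree 5 → V7.
Am has root A, degree 1 in A minor, so i.

i6 - viio - V7/VI - VI - V7 - i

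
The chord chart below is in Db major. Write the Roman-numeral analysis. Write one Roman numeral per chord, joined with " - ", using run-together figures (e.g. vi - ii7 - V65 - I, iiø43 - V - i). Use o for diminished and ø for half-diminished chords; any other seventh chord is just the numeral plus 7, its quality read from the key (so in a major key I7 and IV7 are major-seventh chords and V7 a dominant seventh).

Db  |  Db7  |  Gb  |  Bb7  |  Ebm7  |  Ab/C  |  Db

I - V7/IV - IV - V7/ii - ii7 - V6 - I

Db: root Db is the tonic; major triad there is I.
Db7 is the secondary dominant of IV (dominant seventh chord on Db): V7/IV.
Gb: root Gb is the subdominant; major triad there is IV.
Bb7: a dominant seventh chord on Bb, the applied dominant of ii → V7/ii.
Ebm7: root Eb is the supertonic; minor seventh chord there is ii7.
Ab/C: major triad on Ab = scale degree 5 → V6.
Db: root Db is the tonic; major triad there is I.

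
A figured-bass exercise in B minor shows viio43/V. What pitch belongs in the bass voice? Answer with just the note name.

B

The applied chord viio43/V is rooted on E#: E#-G#-B-D.
The figure 43 means second inversion — the fifth is in the bass.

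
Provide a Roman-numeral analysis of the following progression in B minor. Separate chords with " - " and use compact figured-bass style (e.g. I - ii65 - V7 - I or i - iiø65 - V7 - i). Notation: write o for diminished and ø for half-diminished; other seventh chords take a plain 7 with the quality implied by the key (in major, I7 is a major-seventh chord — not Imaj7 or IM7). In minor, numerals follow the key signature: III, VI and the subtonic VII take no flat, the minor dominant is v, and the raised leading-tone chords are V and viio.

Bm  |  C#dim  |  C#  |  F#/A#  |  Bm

Bm has root B, degree 1 in B minor, so i.
C#dim has root C#, degree 2 in B minor, so iio.
C#: a major triad on C#, the applied dominant of V → V/V.
F#/A#: root F# is the dominant; major triad there is V6.
Bm has root B, degree 1 in B minor, so i.

i - iio - V/V - V6 - i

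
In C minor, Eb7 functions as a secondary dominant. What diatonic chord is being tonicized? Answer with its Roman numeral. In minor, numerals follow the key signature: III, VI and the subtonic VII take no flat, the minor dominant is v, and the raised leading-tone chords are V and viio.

The chord is a dominant seventh chord on Eb.
A dominant resolves down a perfect fifth: Eb → Ab. In C minor, Ab is scale degree 6, i.e. VI.

VI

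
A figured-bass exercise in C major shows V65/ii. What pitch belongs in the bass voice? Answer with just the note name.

The applied chord V65/ii is rooted on A: A-C#-E-G.
The figure 65 means first inversion — the third is in the bass.

C#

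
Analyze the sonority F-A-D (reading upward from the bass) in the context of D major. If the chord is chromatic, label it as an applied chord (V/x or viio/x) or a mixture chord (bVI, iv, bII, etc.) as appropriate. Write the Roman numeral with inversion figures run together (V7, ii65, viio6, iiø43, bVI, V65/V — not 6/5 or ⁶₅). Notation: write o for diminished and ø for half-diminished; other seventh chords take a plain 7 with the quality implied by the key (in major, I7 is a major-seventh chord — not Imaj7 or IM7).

i6

The pitches D-F-A form a minor triad rooted on D.
D is the first degree of D major. This is the minor tonic, borrowed from the parallel minor.
With F in the bass the chord is in first inversion, so the figured bass is 6.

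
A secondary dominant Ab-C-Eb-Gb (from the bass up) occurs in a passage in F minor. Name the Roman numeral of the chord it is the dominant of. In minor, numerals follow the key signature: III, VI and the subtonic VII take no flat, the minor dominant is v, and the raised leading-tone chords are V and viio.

VI

The chord is a dominant seventh chord on Ab.
A dominant resolves down a perfect fifth: Ab → Db. In F minor, Db is scale degree 6, i.e. VI.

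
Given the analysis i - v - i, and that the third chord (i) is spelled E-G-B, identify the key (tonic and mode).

E minor

i is given as E-G-B — a minor triad with root E.
If E is scale degree 1 and the mode makes that degree carry a minor triad, the tonic is E and the mode is minor.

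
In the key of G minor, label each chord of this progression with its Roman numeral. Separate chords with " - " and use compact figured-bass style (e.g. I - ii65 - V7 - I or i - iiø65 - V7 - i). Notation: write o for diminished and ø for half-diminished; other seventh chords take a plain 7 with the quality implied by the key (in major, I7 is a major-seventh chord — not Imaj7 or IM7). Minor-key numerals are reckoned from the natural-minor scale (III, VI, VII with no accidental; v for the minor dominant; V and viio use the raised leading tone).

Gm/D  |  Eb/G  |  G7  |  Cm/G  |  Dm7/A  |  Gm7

i64 - VI6 - V7/iv - iv64 - v43 - i7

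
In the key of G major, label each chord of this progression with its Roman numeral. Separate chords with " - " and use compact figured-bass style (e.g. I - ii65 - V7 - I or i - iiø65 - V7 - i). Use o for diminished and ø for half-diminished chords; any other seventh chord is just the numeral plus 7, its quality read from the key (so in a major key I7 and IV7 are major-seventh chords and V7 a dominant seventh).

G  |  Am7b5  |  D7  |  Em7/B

G has root G, degree 1 in G major, so I.
Am7b5: A with this quality isn't in the key; it's iiø7, borrowed from the parallel minor.
D7: root D is the dominant; dominant seventh chord there is V7.
Em7/B: root E is the submediant; minor seventh chord there is vi43.

I - iiø7 - V7 - vi43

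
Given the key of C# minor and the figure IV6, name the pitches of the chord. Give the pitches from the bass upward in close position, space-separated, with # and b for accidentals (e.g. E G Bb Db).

A# C# F#

IV6 is the major subdominant, borrowed from the parallel major. In C# minor that root is F#.
So the chord is F#-A#-C#.
With the 6 figure the chord is in first inversion; from the bass A# upward in close position it reads A#-C#-F#.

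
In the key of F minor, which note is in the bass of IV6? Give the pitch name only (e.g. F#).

D

IV in F minor has root Bb; the chord is Bb-D-F.
The figure 6 means first inversion — the third is in the bass.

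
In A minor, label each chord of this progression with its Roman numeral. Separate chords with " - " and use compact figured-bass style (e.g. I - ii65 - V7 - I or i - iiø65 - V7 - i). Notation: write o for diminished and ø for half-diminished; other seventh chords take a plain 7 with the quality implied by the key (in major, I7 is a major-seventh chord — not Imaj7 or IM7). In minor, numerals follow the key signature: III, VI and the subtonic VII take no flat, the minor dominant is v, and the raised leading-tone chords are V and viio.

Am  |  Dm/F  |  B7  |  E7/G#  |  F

i - iv6 - V7/V - V65 - VI

Am: root A is the tonic; minor triad there is i.
Dm/F: root D is the subdominant; minor triad there is iv6.
B7 is the secondary dominant of V (dominant seventh chord on B): V7/V.
E7/G#: dominant seventh chord on E = scale degree 5 → V65.
F: major triad on F = scale degree 6 → VI.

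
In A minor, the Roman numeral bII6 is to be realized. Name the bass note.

bII in A minor has root Bb; the chord is Bb-D-F.
The figure 6 means first inversion — the third is in the bass.

D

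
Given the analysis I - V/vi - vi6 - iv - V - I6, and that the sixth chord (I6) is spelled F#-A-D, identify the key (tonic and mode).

D major

The anchor chord is a major triad on D, labeled I6.
If D is scale degree 1 and the mode makes that degree carry a major triad, the tonic is D and the mode is major.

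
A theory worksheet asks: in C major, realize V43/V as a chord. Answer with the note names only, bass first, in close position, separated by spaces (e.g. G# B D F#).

The slash means an applied dominant: we want the dominant of V. In C major, V is G major, and its dominant is built on D.
Building a dominant seventh chord on D gives D-F#-A-C.
The figured bass 43 indicates second inversion, placing the fifth (A) in the bass: A-C-D-F#.

A C D F#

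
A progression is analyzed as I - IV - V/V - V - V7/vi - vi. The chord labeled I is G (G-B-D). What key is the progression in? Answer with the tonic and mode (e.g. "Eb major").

G major

The chord G is a major triad rooted on G; its label is I.
If G is scale degree 1 and the mode makes that degree carry a major triad, the tonic is G and the mode is major.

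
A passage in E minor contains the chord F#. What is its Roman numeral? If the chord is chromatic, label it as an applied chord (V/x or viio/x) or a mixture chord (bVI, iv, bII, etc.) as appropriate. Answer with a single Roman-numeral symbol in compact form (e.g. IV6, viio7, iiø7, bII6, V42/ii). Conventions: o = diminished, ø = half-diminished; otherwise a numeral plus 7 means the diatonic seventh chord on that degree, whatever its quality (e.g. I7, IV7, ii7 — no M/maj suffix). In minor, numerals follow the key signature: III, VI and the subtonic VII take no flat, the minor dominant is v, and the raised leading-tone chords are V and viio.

V/V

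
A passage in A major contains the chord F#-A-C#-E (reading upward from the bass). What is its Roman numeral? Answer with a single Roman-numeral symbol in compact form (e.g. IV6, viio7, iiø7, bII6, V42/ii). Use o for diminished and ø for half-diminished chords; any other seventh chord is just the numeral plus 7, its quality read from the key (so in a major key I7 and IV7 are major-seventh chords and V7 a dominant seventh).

vi7

The pitches F#-A-C#-E form a minor seventh chord rooted on F#.
In A major, F# is the submediant; the diatonic minor seventh chord there is vi7.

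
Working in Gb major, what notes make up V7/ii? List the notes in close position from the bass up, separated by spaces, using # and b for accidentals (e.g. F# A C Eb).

Eb G Bb Db

The slash means an applied dominant: we want the dominant of ii. In Gb major, ii is Ab minor, and its dominant is built on Eb.
Building a dominant seventh chord on Eb gives Eb-G-Bb-Db.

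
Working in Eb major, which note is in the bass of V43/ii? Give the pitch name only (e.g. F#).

G

The applied chord V43/ii is rooted on C: C-E-G-Bb.
The figure 43 means second inversion — the fifth is in the bass.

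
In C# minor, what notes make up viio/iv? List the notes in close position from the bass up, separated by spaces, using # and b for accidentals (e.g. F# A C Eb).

E# G# B

viio/iv is a secondary leading-tone chord. The target iv is F# in C# minor; the applied chord is rooted a semitone below, on E#.
Building a diminished triad on E# gives E#-G#-B.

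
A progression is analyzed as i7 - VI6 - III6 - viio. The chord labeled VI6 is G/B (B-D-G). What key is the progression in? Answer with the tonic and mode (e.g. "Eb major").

VI6 is given as B-D-G — a major triad with root G.
VI6 on G implies G is the submediant; that puts the tonic at B, and the uppercase numeral fits minor mode.

B minor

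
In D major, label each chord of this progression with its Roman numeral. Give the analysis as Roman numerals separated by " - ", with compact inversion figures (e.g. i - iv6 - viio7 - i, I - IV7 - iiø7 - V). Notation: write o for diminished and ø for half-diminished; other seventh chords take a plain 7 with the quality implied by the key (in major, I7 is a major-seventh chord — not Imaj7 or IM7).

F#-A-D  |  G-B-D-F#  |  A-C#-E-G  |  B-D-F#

I6 - IV7 - V7 - vi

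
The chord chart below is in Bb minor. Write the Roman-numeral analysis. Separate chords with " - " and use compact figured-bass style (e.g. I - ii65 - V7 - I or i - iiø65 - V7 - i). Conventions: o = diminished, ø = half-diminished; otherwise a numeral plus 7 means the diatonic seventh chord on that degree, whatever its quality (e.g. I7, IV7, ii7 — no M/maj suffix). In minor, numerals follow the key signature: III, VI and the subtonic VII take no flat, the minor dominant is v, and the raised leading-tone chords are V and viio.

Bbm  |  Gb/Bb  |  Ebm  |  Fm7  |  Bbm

i - VI6 - iv - v7 - i

Bbm has root Bb, degree 1 in Bb minor, so i.
Gb/Bb: root Gb is the submediant; major triad there is VI6.
Ebm: minor triad on Eb = scale degree 4 → iv.
Fm7 has root F, degree 5 in Bb minor, so v7.
Bbm: root Bb is the tonic; minor triad there is i.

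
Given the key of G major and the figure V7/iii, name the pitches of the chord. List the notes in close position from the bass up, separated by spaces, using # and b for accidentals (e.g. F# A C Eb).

F# A# C# E

The slash means an applied dominant: we want the dominant of iii. In G major, iii is B minor, and its dominant is built on F#.
Building a dominant seventh chord on F# gives F#-A#-C#-E.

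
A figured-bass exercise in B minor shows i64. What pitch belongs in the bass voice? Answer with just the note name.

F#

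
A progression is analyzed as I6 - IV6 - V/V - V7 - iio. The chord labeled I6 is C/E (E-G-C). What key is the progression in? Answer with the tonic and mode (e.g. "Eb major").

C major

I6 is given as E-G-C — a major triad with root C.
If C is scale degree 1 and the mode makes that degree carry a major triad, the tonic is C and the mode is major.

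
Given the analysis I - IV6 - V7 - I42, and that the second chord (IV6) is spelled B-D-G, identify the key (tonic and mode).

D major

IV6 is given as B-D-G — a major triad with root G.
IV6 on G implies G is the subdominant; that puts the tonic at D, and the uppercase numeral fits major mode.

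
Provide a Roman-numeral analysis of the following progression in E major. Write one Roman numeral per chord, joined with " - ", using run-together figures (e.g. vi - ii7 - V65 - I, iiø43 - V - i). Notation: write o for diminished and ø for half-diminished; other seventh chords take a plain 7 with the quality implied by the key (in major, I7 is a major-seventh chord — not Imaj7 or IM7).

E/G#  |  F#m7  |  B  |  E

I6 - ii7 - V - I

E/G# has root E, degree 1 in E major, so I6.
F#m7: root F# is the supertonic; minor seventh chord there is ii7.
B has root B, degree 5 in E major, so V.
E: root E is the tonic; major triad there is I.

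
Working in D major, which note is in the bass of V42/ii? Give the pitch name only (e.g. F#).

The applied chord V42/ii is rooted on B: B-D#-F#-A.
The figure 42 means third inversion — the seventh is in the bass.

A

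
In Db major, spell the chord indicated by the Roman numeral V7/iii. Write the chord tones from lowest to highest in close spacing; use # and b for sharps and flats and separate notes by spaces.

C E G Bb

V7/iii is a secondary dominant — the dominant seventh of iii. iii in Db major is F, so the applied chord's root is C, a perfect fifth above.
Building a dominant seventh chord on C gives C-E-G-Bb.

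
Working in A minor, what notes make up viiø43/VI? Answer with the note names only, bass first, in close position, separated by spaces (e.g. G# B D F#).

The slash marks an applied leading-tone chord: viio of VI. In A minor, VI is F, so the leading tone to it is E, a half step below.
Building a half-diminished seventh chord on E gives E-G-Bb-D.
The figured bass 43 indicates second inversion, placing the fifth (Bb) in the bass: Bb-D-E-G.

Bb D E G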